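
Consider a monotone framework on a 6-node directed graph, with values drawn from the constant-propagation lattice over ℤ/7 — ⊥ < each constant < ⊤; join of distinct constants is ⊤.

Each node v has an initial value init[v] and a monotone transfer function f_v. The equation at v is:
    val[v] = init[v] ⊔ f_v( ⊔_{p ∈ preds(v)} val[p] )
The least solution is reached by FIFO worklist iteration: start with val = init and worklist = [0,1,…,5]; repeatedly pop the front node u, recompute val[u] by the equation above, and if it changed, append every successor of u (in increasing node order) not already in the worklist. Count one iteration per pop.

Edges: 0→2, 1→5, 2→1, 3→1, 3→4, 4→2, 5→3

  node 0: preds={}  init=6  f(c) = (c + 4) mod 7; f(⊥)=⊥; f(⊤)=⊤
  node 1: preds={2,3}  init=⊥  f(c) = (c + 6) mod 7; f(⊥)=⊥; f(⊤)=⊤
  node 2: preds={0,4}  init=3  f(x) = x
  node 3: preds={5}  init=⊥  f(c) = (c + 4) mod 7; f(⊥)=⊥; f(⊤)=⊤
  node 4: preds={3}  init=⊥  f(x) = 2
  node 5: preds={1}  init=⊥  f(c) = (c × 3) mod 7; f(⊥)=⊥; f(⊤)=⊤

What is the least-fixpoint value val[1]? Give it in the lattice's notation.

⊤

Trace (15 dequeues):
  [1] u=0 | in ⊥ | out 6 | ==
  [2] u=1 | in 3 | out 2 | prev ⊥ | push {}
  [3] u=2 | in 6 | out ⊤ | prev 3 | push {1}
  [4] u=3 | in ⊥ | out ⊥ | ==
  [5] u=4 | in ⊥ | out 2 | prev ⊥ | push {2}
  [6] u=5 | in 2 | out 6 | prev ⊥ | push {3}
  [7] u=1 | in ⊤ | out ⊤ | prev 2 | push {5}
  [8] u=2 | in ⊤ | out ⊤ | ==
  [9] u=3 | in 6 | out 3 | prev ⊥ | push {1,4}
  [10] u=5 | in ⊤ | out ⊤ | prev 6 | push {3}
  [11] u=1 | in ⊤ | out ⊤ | ==
  [12] u=4 | in 3 | out 2 | ==
  [13] u=3 | in ⊤ | out ⊤ | prev 3 | push {1,4}
  [14] u=1 | in ⊤ | out ⊤ | ==
  [15] u=4 | in ⊤ | out 2 | ==

Converged values:
  [0] 6
  [1] ⊤
  [2] ⊤
  [3] ⊤
  [4] 2
  [5] ⊤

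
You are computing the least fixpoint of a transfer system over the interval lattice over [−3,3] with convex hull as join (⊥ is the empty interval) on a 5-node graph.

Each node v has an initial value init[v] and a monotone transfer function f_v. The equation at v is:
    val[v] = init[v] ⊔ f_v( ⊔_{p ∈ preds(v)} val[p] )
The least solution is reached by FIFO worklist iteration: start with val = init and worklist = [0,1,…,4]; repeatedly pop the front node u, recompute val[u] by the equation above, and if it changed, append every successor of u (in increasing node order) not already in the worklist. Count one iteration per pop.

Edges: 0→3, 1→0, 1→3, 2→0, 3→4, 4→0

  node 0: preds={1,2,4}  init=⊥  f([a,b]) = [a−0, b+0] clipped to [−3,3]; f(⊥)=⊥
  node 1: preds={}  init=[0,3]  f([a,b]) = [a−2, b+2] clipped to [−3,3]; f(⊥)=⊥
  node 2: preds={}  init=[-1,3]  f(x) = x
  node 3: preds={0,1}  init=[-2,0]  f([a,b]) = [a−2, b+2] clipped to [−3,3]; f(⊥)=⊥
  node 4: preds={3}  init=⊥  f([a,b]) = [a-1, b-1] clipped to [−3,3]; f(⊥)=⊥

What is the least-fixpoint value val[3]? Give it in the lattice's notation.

[-3,3]

Trace (7 dequeues):
  [1] u=0 | in [-1,3] | out [-1,3] | prev ⊥ | push {}
  [2] u=1 | in ⊥ | out [0,3] | ==
  [3] u=2 | in ⊥ | out [-1,3] | ==
  [4] u=3 | in [-1,3] | out [-3,3] | prev [-2,0] | push {}
  [5] u=4 | in [-3,3] | out [-3,2] | prev ⊥ | push {0}
  [6] u=0 | in [-3,3] | out [-3,3] | prev [-1,3] | push {3}
  [7] u=3 | in [-3,3] | out [-3,3] | ==

Converged values:
  [0] [-3,3]
  [1] [0,3]
  [2] [-1,3]
  [3] [-3,3]
  [4] [-3,2]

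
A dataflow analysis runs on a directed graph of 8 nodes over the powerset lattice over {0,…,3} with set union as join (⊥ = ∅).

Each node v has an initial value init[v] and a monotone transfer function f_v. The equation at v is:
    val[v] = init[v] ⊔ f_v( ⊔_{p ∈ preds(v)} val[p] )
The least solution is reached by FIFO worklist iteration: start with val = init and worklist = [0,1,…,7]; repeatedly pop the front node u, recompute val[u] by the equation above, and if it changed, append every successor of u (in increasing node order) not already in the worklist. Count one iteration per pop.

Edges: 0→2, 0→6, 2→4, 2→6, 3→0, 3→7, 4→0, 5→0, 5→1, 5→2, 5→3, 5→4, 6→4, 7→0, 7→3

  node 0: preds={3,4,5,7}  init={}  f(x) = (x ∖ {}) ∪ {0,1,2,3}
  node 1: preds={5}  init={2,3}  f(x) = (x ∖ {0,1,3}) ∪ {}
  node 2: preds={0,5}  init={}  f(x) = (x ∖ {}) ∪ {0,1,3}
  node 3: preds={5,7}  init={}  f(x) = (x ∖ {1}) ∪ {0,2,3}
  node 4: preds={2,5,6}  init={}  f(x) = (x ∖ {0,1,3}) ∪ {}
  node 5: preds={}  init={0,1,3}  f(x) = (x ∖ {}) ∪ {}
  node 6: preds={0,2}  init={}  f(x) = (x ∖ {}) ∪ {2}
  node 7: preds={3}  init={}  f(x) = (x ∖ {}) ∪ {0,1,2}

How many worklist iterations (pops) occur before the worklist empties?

Worklist (11 pops):
  #1 pop 0: in={0,1,3} → {0,1,2,3} (was {}); enqueue []
  #2 pop 1: in={0,1,3} → {2,3} (no change)
  #3 pop 2: in={0,1,2,3} → {0,1,2,3} (was {}); enqueue []
  #4 pop 3: in={0,1,3} → {0,2,3} (was {}); enqueue [0]
  #5 pop 4: in={0,1,2,3} → {2} (was {}); enqueue []
  #6 pop 5: in={} → {0,1,3} (no change)
  #7 pop 6: in={0,1,2,3} → {0,1,2,3} (was {}); enqueue [4]
  #8 pop 7: in={0,2,3} → {0,1,2,3} (was {}); enqueue [3]
  #9 pop 0: in={0,1,2,3} → {0,1,2,3} (no change)
  #10 pop 4: in={0,1,2,3} → {2} (no change)
  #11 pop 3: in={0,1,2,3} → {0,2,3} (no change)

Fixpoint:
  val[0] = {0,1,2,3}
  val[1] = {2,3}
  val[2] = {0,1,2,3}
  val[3] = {0,2,3}
  val[4] = {2}
  val[5] = {0,1,3}
  val[6] = {0,1,2,3}
  val[7] = {0,1,2,3}

11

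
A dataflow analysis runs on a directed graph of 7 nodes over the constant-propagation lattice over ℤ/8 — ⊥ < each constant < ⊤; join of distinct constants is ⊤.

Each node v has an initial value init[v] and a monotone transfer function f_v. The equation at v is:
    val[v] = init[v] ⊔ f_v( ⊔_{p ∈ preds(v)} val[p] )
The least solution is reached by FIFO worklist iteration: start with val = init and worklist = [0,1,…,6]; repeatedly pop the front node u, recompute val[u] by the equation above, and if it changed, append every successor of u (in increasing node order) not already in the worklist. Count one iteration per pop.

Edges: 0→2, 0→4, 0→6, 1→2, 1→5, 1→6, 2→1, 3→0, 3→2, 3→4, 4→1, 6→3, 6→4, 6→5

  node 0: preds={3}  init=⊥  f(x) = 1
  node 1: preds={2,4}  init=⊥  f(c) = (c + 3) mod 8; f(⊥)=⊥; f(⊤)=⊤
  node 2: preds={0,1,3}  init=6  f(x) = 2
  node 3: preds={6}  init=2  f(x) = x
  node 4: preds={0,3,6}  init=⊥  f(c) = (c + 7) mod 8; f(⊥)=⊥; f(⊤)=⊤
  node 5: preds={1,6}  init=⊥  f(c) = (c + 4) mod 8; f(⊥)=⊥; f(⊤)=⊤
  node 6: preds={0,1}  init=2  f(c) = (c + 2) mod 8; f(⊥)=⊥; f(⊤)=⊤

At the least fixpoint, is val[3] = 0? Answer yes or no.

no

Iteration log — 14 steps:
  step 1. node 0  ⊔preds=2  new=1  old=⊥  +wl: 
  step 2. node 1  ⊔preds=6  new=1  old=⊥  +wl: 
  step 3. node 2  ⊔preds=⊤  new=⊤  old=6  +wl: 1
  step 4. node 3  ⊔preds=2  new=2  stable
  step 5. node 4  ⊔preds=⊤  new=⊤  old=⊥  +wl: 
  step 6. node 5  ⊔preds=⊤  new=⊤  old=⊥  +wl: 
  step 7. node 6  ⊔preds=1  new=⊤  old=2  +wl: 3,4,5
  step 8. node 1  ⊔preds=⊤  new=⊤  old=1  +wl: 2,6
  step 9. node 3  ⊔preds=⊤  new=⊤  old=2  +wl: 0
  step 10. node 4  ⊔preds=⊤  new=⊤  stable
  step 11. node 5  ⊔preds=⊤  new=⊤  stable
  step 12. node 2  ⊔preds=⊤  new=⊤  stable
  step 13. node 6  ⊔preds=⊤  new=⊤  stable
  step 14. node 0  ⊔preds=⊤  new=1  stable

Least fixpoint reached:
  node 0: 1
  node 1: ⊤
  node 2: ⊤
  node 3: ⊤
  node 4: ⊤
  node 5: ⊤
  node 6: ⊤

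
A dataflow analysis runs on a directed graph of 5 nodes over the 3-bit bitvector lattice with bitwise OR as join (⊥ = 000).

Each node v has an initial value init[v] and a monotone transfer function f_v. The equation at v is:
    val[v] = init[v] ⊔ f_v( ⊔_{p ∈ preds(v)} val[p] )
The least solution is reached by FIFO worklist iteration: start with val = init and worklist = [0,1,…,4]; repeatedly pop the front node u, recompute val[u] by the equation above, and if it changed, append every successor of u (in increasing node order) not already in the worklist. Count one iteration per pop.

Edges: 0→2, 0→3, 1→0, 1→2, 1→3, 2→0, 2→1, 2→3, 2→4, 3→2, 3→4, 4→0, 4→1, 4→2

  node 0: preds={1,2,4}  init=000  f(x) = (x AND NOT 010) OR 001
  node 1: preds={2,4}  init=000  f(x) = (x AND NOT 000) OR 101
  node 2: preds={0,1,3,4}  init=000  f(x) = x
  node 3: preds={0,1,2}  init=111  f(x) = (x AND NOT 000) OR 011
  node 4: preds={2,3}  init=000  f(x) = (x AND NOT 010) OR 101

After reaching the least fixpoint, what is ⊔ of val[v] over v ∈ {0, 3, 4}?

Worklist (10 pops):
  #1 pop 0: in=000 → 001 (was 000); enqueue []
  #2 pop 1: in=000 → 101 (was 000); enqueue [0]
  #3 pop 2: in=111 → 111 (was 000); enqueue [1]
  #4 pop 3: in=111 → 111 (no change)
  #5 pop 4: in=111 → 101 (was 000); enqueue [2]
  #6 pop 0: in=111 → 101 (was 001); enqueue [3]
  #7 pop 1: in=111 → 111 (was 101); enqueue [0]
  #8 pop 2: in=111 → 111 (no change)
  #9 pop 3: in=111 → 111 (no change)
  #10 pop 0: in=111 → 101 (no change)

Fixpoint:
  val[0] = 101
  val[1] = 111
  val[2] = 111
  val[3] = 111
  val[4] = 101

111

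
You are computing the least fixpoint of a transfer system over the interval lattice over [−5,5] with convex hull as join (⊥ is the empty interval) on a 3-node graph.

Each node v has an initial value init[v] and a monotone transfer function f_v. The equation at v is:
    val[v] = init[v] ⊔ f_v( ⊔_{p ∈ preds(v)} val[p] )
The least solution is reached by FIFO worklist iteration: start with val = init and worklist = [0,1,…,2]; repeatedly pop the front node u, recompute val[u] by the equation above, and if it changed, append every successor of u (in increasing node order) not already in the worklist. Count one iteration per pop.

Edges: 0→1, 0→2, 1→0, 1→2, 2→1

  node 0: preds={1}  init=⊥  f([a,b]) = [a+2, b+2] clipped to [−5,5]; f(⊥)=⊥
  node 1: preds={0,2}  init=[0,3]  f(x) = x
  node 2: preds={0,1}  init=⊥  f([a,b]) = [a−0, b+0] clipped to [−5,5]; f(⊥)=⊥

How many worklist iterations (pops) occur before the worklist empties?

Iteration log — 5 steps:
  step 1. node 0  ⊔preds=[0,3]  new=[2,5]  old=⊥  +wl: 
  step 2. node 1  ⊔preds=[2,5]  new=[0,5]  old=[0,3]  +wl: 0
  step 3. node 2  ⊔preds=[0,5]  new=[0,5]  old=⊥  +wl: 1
  step 4. node 0  ⊔preds=[0,5]  new=[2,5]  stable
  step 5. node 1  ⊔preds=[0,5]  new=[0,5]  stable

Least fixpoint reached:
  node 0: [2,5]
  node 1: [0,5]
  node 2: [0,5]

5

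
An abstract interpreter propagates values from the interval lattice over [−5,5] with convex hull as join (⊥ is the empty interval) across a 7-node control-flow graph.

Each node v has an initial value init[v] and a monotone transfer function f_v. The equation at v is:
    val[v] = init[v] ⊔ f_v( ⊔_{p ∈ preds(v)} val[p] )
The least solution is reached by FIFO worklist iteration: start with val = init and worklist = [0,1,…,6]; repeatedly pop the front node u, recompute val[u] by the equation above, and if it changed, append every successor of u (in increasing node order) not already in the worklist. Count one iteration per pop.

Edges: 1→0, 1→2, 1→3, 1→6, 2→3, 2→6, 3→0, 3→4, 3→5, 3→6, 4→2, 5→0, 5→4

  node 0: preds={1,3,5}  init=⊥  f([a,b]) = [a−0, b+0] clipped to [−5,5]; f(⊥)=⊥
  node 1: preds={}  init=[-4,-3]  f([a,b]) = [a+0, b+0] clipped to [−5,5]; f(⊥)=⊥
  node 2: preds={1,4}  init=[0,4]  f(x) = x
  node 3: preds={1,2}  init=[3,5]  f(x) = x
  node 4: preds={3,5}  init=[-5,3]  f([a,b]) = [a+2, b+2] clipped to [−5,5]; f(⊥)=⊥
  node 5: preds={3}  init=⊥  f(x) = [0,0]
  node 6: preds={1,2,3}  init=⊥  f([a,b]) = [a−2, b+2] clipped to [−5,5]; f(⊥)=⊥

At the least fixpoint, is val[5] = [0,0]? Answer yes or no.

Iteration log — 12 steps:
  step 1. node 0  ⊔preds=[-4,5]  new=[-4,5]  old=⊥  +wl: 
  step 2. node 1  ⊔preds=⊥  new=[-4,-3]  stable
  step 3. node 2  ⊔preds=[-5,3]  new=[-5,4]  old=[0,4]  +wl: 
  step 4. node 3  ⊔preds=[-5,4]  new=[-5,5]  old=[3,5]  +wl: 0
  step 5. node 4  ⊔preds=[-5,5]  new=[-5,5]  old=[-5,3]  +wl: 2
  step 6. node 5  ⊔preds=[-5,5]  new=[0,0]  old=⊥  +wl: 4
  step 7. node 6  ⊔preds=[-5,5]  new=[-5,5]  old=⊥  +wl: 
  step 8. node 0  ⊔preds=[-5,5]  new=[-5,5]  old=[-4,5]  +wl: 
  step 9. node 2  ⊔preds=[-5,5]  new=[-5,5]  old=[-5,4]  +wl: 3,6
  step 10. node 4  ⊔preds=[-5,5]  new=[-5,5]  stable
  step 11. node 3  ⊔preds=[-5,5]  new=[-5,5]  stable
  step 12. node 6  ⊔preds=[-5,5]  new=[-5,5]  stable

Least fixpoint reached:
  node 0: [-5,5]
  node 1: [-4,-3]
  node 2: [-5,5]
  node 3: [-5,5]
  node 4: [-5,5]
  node 5: [0,0]
  node 6: [-5,5]

yes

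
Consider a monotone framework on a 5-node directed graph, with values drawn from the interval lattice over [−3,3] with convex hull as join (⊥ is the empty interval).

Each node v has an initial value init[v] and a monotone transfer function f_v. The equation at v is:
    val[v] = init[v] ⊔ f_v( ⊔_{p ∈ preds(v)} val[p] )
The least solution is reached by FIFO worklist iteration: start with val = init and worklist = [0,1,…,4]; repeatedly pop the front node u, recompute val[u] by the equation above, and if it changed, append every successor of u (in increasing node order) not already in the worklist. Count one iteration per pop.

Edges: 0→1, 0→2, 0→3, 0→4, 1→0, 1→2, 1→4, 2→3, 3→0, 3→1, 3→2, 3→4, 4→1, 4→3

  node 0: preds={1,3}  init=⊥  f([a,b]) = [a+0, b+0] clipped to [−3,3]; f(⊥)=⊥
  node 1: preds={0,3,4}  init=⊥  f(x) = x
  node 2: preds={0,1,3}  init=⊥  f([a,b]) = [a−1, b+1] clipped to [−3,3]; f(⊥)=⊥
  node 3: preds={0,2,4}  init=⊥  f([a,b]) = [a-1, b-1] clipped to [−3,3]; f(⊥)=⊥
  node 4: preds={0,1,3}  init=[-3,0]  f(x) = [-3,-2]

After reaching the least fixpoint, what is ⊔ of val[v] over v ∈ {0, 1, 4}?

Worklist (10 pops):
  #1 pop 0: in=⊥ → ⊥ (no change)
  #2 pop 1: in=[-3,0] → [-3,0] (was ⊥); enqueue [0]
  #3 pop 2: in=[-3,0] → [-3,1] (was ⊥); enqueue []
  #4 pop 3: in=[-3,1] → [-3,0] (was ⊥); enqueue [1,2]
  #5 pop 4: in=[-3,0] → [-3,0] (no change)
  #6 pop 0: in=[-3,0] → [-3,0] (was ⊥); enqueue [3,4]
  #7 pop 1: in=[-3,0] → [-3,0] (no change)
  #8 pop 2: in=[-3,0] → [-3,1] (no change)
  #9 pop 3: in=[-3,1] → [-3,0] (no change)
  #10 pop 4: in=[-3,0] → [-3,0] (no change)

Fixpoint:
  val[0] = [-3,0]
  val[1] = [-3,0]
  val[2] = [-3,1]
  val[3] = [-3,0]
  val[4] = [-3,0]

[-3,0]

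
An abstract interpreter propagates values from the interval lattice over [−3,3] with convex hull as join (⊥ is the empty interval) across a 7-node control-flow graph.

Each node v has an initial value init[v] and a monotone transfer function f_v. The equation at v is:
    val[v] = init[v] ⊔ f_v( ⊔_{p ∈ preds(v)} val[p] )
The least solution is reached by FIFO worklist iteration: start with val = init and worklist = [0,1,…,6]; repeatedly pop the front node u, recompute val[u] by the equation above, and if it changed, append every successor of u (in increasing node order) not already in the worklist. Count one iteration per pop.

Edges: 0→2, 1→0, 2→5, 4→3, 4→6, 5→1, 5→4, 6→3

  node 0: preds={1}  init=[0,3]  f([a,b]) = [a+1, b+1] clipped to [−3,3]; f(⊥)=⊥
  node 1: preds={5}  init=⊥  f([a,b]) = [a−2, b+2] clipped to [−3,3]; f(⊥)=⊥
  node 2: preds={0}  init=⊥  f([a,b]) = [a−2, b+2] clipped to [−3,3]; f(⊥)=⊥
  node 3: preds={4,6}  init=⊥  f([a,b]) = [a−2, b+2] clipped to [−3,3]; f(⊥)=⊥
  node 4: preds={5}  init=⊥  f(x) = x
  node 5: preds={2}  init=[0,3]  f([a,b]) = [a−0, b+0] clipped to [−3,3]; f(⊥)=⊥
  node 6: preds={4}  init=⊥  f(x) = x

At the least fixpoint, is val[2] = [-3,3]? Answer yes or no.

Worklist (23 pops):
  #1 pop 0: in=⊥ → [0,3] (no change)
  #2 pop 1: in=[0,3] → [-2,3] (was ⊥); enqueue [0]
  #3 pop 2: in=[0,3] → [-2,3] (was ⊥); enqueue []
  #4 pop 3: in=⊥ → ⊥ (no change)
  #5 pop 4: in=[0,3] → [0,3] (was ⊥); enqueue [3]
  #6 pop 5: in=[-2,3] → [-2,3] (was [0,3]); enqueue [1,4]
  #7 pop 6: in=[0,3] → [0,3] (was ⊥); enqueue []
  #8 pop 0: in=[-2,3] → [-1,3] (was [0,3]); enqueue [2]
  #9 pop 3: in=[0,3] → [-2,3] (was ⊥); enqueue []
  #10 pop 1: in=[-2,3] → [-3,3] (was [-2,3]); enqueue [0]
  #11 pop 4: in=[-2,3] → [-2,3] (was [0,3]); enqueue [3,6]
  #12 pop 2: in=[-1,3] → [-3,3] (was [-2,3]); enqueue [5]
  #13 pop 0: in=[-3,3] → [-2,3] (was [-1,3]); enqueue [2]
  #14 pop 3: in=[-2,3] → [-3,3] (was [-2,3]); enqueue []
  #15 pop 6: in=[-2,3] → [-2,3] (was [0,3]); enqueue [3]
  #16 pop 5: in=[-3,3] → [-3,3] (was [-2,3]); enqueue [1,4]
  #17 pop 2: in=[-2,3] → [-3,3] (no change)
  #18 pop 3: in=[-2,3] → [-3,3] (no change)
  #19 pop 1: in=[-3,3] → [-3,3] (no change)
  #20 pop 4: in=[-3,3] → [-3,3] (was [-2,3]); enqueue [3,6]
  #21 pop 3: in=[-3,3] → [-3,3] (no change)
  #22 pop 6: in=[-3,3] → [-3,3] (was [-2,3]); enqueue [3]
  #23 pop 3: in=[-3,3] → [-3,3] (no change)

Fixpoint:
  val[0] = [-2,3]
  val[1] = [-3,3]
  val[2] = [-3,3]
  val[3] = [-3,3]
  val[4] = [-3,3]
  val[5] = [-3,3]
  val[6] = [-3,3]

yes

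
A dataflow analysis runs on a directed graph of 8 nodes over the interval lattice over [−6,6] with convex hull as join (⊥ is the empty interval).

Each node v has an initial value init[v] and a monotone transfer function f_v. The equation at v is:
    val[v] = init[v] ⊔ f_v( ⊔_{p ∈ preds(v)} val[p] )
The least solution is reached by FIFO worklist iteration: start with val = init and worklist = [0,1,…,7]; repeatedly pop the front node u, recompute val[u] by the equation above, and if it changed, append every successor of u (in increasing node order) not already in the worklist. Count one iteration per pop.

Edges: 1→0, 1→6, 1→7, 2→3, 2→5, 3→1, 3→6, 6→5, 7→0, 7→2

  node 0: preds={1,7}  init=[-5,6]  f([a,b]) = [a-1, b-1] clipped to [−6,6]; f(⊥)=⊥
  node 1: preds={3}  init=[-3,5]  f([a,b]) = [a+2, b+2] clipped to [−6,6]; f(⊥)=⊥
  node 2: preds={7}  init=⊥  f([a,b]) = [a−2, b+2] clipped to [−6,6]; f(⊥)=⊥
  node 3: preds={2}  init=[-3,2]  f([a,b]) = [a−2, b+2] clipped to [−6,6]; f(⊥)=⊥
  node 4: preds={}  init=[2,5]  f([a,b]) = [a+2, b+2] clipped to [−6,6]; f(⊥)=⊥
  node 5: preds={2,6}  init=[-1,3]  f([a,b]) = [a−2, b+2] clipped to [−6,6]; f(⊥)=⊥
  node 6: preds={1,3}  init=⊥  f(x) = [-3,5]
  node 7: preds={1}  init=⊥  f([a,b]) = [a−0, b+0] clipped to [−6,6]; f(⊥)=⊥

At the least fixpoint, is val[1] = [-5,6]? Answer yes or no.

Worklist (21 pops):
  #1 pop 0: in=[-3,5] → [-5,6] (no change)
  #2 pop 1: in=[-3,2] → [-3,5] (no change)
  #3 pop 2: in=⊥ → ⊥ (no change)
  #4 pop 3: in=⊥ → [-3,2] (no change)
  #5 pop 4: in=⊥ → [2,5] (no change)
  #6 pop 5: in=⊥ → [-1,3] (no change)
  #7 pop 6: in=[-3,5] → [-3,5] (was ⊥); enqueue [5]
  #8 pop 7: in=[-3,5] → [-3,5] (was ⊥); enqueue [0,2]
  #9 pop 5: in=[-3,5] → [-5,6] (was [-1,3]); enqueue []
  #10 pop 0: in=[-3,5] → [-5,6] (no change)
  #11 pop 2: in=[-3,5] → [-5,6] (was ⊥); enqueue [3,5]
  #12 pop 3: in=[-5,6] → [-6,6] (was [-3,2]); enqueue [1,6]
  #13 pop 5: in=[-5,6] → [-6,6] (was [-5,6]); enqueue []
  #14 pop 1: in=[-6,6] → [-4,6] (was [-3,5]); enqueue [0,7]
  #15 pop 6: in=[-6,6] → [-3,5] (no change)
  #16 pop 0: in=[-4,6] → [-5,6] (no change)
  #17 pop 7: in=[-4,6] → [-4,6] (was [-3,5]); enqueue [0,2]
  #18 pop 0: in=[-4,6] → [-5,6] (no change)
  #19 pop 2: in=[-4,6] → [-6,6] (was [-5,6]); enqueue [3,5]
  #20 pop 3: in=[-6,6] → [-6,6] (no change)
  #21 pop 5: in=[-6,6] → [-6,6] (no change)

Fixpoint:
  val[0] = [-5,6]
  val[1] = [-4,6]
  val[2] = [-6,6]
  val[3] = [-6,6]
  val[4] = [2,5]
  val[5] = [-6,6]
  val[6] = [-3,5]
  val[7] = [-4,6]

no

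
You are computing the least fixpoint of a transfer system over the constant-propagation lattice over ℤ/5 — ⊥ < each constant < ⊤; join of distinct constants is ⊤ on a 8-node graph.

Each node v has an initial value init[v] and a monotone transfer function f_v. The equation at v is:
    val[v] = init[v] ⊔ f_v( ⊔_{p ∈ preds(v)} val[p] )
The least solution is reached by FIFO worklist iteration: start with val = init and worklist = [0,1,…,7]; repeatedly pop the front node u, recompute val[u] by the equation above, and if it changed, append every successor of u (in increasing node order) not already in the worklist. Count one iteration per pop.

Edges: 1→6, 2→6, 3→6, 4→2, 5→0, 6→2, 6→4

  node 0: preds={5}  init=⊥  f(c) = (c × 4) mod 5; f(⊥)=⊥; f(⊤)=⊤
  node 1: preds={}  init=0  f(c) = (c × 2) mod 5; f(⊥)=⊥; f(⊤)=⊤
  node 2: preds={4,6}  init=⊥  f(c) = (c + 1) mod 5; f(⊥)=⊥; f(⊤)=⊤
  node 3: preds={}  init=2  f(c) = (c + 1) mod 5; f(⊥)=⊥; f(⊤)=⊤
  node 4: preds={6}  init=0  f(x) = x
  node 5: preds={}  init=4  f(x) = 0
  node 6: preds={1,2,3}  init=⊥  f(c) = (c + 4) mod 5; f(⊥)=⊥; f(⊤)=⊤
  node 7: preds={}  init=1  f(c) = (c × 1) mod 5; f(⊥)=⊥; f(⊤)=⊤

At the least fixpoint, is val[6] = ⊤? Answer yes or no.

yes

Trace (13 dequeues):
  [1] u=0 | in 4 | out 1 | prev ⊥ | push {}
  [2] u=1 | in ⊥ | out 0 | ==
  [3] u=2 | in 0 | out 1 | prev ⊥ | push {}
  [4] u=3 | in ⊥ | out 2 | ==
  [5] u=4 | in ⊥ | out 0 | ==
  [6] u=5 | in ⊥ | out ⊤ | prev 4 | push {0}
  [7] u=6 | in ⊤ | out ⊤ | prev ⊥ | push {2,4}
  [8] u=7 | in ⊥ | out 1 | ==
  [9] u=0 | in ⊤ | out ⊤ | prev 1 | push {}
  [10] u=2 | in ⊤ | out ⊤ | prev 1 | push {6}
  [11] u=4 | in ⊤ | out ⊤ | prev 0 | push {2}
  [12] u=6 | in ⊤ | out ⊤ | ==
  [13] u=2 | in ⊤ | out ⊤ | ==

Converged values:
  [0] ⊤
  [1] 0
  [2] ⊤
  [3] 2
  [4] ⊤
  [5] ⊤
  [6] ⊤
  [7] 1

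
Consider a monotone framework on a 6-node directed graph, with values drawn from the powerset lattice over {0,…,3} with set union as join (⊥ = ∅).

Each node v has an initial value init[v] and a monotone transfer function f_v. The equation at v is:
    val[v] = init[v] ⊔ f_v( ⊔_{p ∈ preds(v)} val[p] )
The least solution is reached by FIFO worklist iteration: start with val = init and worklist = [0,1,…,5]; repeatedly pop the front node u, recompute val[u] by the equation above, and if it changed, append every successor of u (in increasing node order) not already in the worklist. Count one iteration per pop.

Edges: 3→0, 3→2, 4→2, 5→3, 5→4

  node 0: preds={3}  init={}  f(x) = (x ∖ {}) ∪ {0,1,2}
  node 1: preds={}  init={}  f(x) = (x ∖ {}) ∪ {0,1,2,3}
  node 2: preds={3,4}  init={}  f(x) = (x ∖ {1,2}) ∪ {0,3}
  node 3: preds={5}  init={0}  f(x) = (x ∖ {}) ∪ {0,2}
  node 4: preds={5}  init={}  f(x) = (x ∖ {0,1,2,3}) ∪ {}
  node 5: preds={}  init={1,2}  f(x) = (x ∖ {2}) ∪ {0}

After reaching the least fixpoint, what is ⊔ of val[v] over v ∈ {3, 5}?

{0,1,2}

Trace (10 dequeues):
  [1] u=0 | in {0} | out {0,1,2} | prev {} | push {}
  [2] u=1 | in {} | out {0,1,2,3} | prev {} | push {}
  [3] u=2 | in {0} | out {0,3} | prev {} | push {}
  [4] u=3 | in {1,2} | out {0,1,2} | prev {0} | push {0,2}
  [5] u=4 | in {1,2} | out {} | ==
  [6] u=5 | in {} | out {0,1,2} | prev {1,2} | push {3,4}
  [7] u=0 | in {0,1,2} | out {0,1,2} | ==
  [8] u=2 | in {0,1,2} | out {0,3} | ==
  [9] u=3 | in {0,1,2} | out {0,1,2} | ==
  [10] u=4 | in {0,1,2} | out {} | ==

Converged values:
  [0] {0,1,2}
  [1] {0,1,2,3}
  [2] {0,3}
  [3] {0,1,2}
  [4] {}
  [5] {0,1,2}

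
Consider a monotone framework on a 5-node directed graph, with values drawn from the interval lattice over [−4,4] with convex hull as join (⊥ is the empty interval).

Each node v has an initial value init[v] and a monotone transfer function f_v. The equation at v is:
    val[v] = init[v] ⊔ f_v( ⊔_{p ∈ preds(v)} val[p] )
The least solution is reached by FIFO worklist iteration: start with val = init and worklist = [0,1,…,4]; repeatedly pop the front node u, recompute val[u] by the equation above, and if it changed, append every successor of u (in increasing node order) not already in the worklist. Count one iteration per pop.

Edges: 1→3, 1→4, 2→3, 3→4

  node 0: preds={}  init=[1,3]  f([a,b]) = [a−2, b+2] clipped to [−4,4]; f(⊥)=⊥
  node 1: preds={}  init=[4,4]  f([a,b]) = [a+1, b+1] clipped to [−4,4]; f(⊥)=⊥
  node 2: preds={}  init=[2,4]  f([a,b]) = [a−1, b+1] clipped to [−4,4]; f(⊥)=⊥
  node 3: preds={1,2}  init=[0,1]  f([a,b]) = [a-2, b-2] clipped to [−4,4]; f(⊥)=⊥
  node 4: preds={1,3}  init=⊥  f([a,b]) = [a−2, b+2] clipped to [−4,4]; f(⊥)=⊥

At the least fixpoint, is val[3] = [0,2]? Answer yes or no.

Trace (5 dequeues):
  [1] u=0 | in ⊥ | out [1,3] | ==
  [2] u=1 | in ⊥ | out [4,4] | ==
  [3] u=2 | in ⊥ | out [2,4] | ==
  [4] u=3 | in [2,4] | out [0,2] | prev [0,1] | push {}
  [5] u=4 | in [0,4] | out [-2,4] | prev ⊥ | push {}

Converged values:
  [0] [1,3]
  [1] [4,4]
  [2] [2,4]
  [3] [0,2]
  [4] [-2,4]

yes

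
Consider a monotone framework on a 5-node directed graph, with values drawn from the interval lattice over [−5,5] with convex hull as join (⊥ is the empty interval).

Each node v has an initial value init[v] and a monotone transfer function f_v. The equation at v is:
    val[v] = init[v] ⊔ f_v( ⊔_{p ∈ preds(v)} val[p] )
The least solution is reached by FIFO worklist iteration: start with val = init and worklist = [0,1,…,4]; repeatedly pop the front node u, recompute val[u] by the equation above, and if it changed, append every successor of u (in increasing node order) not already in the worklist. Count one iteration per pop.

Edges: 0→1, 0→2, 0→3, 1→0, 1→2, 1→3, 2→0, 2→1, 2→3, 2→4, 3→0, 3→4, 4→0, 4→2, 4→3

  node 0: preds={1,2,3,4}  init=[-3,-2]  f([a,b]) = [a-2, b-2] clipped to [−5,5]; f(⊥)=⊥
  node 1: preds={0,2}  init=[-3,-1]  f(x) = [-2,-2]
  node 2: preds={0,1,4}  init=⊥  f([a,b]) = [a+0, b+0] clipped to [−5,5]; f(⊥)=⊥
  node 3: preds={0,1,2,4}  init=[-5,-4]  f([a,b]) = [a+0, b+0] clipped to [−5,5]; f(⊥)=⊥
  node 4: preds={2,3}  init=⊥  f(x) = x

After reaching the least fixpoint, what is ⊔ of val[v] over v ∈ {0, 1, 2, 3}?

[-5,-1]

Trace (9 dequeues):
  [1] u=0 | in [-5,-1] | out [-5,-2] | prev [-3,-2] | push {}
  [2] u=1 | in [-5,-2] | out [-3,-1] | ==
  [3] u=2 | in [-5,-1] | out [-5,-1] | prev ⊥ | push {0,1}
  [4] u=3 | in [-5,-1] | out [-5,-1] | prev [-5,-4] | push {}
  [5] u=4 | in [-5,-1] | out [-5,-1] | prev ⊥ | push {2,3}
  [6] u=0 | in [-5,-1] | out [-5,-2] | ==
  [7] u=1 | in [-5,-1] | out [-3,-1] | ==
  [8] u=2 | in [-5,-1] | out [-5,-1] | ==
  [9] u=3 | in [-5,-1] | out [-5,-1] | ==

Converged values:
  [0] [-5,-2]
  [1] [-3,-1]
  [2] [-5,-1]
  [3] [-5,-1]
  [4] [-5,-1]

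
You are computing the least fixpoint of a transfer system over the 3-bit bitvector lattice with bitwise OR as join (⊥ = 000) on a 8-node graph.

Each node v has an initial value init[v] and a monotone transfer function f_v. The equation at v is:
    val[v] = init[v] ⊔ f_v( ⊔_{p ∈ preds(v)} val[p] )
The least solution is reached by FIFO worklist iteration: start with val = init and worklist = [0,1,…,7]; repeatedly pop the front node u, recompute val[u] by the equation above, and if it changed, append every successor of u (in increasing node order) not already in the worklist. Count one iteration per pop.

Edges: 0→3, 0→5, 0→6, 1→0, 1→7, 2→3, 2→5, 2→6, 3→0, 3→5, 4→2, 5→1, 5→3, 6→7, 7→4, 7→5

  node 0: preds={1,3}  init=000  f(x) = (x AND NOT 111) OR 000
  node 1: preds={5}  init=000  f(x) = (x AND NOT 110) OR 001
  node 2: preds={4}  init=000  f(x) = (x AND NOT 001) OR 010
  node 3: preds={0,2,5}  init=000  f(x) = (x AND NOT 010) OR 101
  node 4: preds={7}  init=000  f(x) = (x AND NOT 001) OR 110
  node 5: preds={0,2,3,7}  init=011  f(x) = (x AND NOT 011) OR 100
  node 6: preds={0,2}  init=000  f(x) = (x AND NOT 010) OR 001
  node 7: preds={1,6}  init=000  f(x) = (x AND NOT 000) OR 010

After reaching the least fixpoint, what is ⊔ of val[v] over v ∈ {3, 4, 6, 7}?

111

Worklist (18 pops):
  #1 pop 0: in=000 → 000 (no change)
  #2 pop 1: in=011 → 001 (was 000); enqueue [0]
  #3 pop 2: in=000 → 010 (was 000); enqueue []
  #4 pop 3: in=011 → 101 (was 000); enqueue []
  #5 pop 4: in=000 → 110 (was 000); enqueue [2]
  #6 pop 5: in=111 → 111 (was 011); enqueue [1,3]
  #7 pop 6: in=010 → 001 (was 000); enqueue []
  #8 pop 7: in=001 → 011 (was 000); enqueue [4,5]
  #9 pop 0: in=101 → 000 (no change)
  #10 pop 2: in=110 → 110 (was 010); enqueue [6]
  #11 pop 1: in=111 → 001 (no change)
  #12 pop 3: in=111 → 101 (no change)
  #13 pop 4: in=011 → 110 (no change)
  #14 pop 5: in=111 → 111 (no change)
  #15 pop 6: in=110 → 101 (was 001); enqueue [7]
  #16 pop 7: in=101 → 111 (was 011); enqueue [4,5]
  #17 pop 4: in=111 → 110 (no change)
  #18 pop 5: in=111 → 111 (no change)

Fixpoint:
  val[0] = 000
  val[1] = 001
  val[2] = 110
  val[3] = 101
  val[4] = 110
  val[5] = 111
  val[6] = 101
  val[7] = 111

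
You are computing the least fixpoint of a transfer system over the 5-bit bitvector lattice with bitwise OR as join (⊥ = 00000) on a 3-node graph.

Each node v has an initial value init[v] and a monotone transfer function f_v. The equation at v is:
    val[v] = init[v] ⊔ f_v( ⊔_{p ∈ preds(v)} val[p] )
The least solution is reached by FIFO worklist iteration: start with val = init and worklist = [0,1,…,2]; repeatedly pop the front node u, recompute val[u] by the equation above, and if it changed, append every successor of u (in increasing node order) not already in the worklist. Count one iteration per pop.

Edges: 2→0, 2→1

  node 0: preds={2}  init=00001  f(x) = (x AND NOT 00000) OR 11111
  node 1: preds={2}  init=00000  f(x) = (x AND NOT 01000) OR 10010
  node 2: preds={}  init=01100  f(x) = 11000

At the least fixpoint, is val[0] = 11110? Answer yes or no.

Worklist (5 pops):
  #1 pop 0: in=01100 → 11111 (was 00001); enqueue []
  #2 pop 1: in=01100 → 10110 (was 00000); enqueue []
  #3 pop 2: in=00000 → 11100 (was 01100); enqueue [0,1]
  #4 pop 0: in=11100 → 11111 (no change)
  #5 pop 1: in=11100 → 10110 (no change)

Fixpoint:
  val[0] = 11111
  val[1] = 10110
  val[2] = 11100

no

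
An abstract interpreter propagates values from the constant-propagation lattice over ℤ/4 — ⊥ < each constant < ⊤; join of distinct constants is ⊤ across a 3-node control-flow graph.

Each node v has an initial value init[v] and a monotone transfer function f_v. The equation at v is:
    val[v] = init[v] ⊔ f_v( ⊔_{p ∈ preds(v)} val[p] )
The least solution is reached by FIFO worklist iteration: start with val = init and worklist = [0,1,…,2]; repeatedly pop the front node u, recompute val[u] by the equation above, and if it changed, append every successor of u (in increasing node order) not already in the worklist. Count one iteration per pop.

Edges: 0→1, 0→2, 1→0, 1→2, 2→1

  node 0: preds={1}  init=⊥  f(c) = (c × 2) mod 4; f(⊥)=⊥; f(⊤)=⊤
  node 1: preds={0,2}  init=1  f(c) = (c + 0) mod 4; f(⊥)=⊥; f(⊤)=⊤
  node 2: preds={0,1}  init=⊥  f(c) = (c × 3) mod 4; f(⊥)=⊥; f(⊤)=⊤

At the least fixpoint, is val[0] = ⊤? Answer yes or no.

Iteration log — 6 steps:
  step 1. node 0  ⊔preds=1  new=2  old=⊥  +wl: 
  step 2. node 1  ⊔preds=2  new=⊤  old=1  +wl: 0
  step 3. node 2  ⊔preds=⊤  new=⊤  old=⊥  +wl: 1
  step 4. node 0  ⊔preds=⊤  new=⊤  old=2  +wl: 2
  step 5. node 1  ⊔preds=⊤  new=⊤  stable
  step 6. node 2  ⊔preds=⊤  new=⊤  stable

Least fixpoint reached:
  node 0: ⊤
  node 1: ⊤
  node 2: ⊤

yes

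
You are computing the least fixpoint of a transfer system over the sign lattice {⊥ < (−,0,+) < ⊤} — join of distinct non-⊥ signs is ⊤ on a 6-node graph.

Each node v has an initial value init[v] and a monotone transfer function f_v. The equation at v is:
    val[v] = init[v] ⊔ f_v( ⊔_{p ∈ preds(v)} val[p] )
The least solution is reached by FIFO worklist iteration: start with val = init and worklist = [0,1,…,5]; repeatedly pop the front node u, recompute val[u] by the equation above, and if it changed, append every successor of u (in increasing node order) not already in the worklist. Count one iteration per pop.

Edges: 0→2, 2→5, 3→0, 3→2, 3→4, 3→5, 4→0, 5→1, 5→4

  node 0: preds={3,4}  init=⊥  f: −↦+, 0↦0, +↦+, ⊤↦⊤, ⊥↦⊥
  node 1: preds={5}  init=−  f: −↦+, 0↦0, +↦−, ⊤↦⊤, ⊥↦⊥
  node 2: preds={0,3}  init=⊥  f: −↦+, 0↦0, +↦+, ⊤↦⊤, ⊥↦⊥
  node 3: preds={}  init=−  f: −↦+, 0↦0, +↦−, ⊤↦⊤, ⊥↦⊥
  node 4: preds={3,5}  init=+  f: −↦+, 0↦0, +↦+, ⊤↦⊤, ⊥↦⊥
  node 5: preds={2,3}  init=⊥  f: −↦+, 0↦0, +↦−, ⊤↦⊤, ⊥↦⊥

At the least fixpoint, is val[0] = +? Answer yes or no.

no

Iteration log — 9 steps:
  step 1. node 0  ⊔preds=⊤  new=⊤  old=⊥  +wl: 
  step 2. node 1  ⊔preds=⊥  new=−  stable
  step 3. node 2  ⊔preds=⊤  new=⊤  old=⊥  +wl: 
  step 4. node 3  ⊔preds=⊥  new=−  stable
  step 5. node 4  ⊔preds=−  new=+  stable
  step 6. node 5  ⊔preds=⊤  new=⊤  old=⊥  +wl: 1,4
  step 7. node 1  ⊔preds=⊤  new=⊤  old=−  +wl: 
  step 8. node 4  ⊔preds=⊤  new=⊤  old=+  +wl: 0
  step 9. node 0  ⊔preds=⊤  new=⊤  stable

Least fixpoint reached:
  node 0: ⊤
  node 1: ⊤
  node 2: ⊤
  node 3: −
  node 4: ⊤
  node 5: ⊤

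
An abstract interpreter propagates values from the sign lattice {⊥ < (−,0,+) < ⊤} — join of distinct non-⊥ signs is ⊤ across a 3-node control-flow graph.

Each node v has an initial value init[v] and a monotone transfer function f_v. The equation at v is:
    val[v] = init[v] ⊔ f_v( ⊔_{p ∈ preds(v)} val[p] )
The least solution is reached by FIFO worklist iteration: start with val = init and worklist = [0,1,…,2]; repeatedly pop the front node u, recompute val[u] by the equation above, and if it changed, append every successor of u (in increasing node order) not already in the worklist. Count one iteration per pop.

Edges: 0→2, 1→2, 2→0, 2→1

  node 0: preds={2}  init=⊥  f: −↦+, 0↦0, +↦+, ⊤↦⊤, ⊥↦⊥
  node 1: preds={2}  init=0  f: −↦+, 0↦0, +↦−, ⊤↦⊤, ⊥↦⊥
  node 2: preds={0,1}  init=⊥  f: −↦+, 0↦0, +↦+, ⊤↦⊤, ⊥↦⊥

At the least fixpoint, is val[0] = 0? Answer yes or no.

Worklist (6 pops):
  #1 pop 0: in=⊥ → ⊥ (no change)
  #2 pop 1: in=⊥ → 0 (no change)
  #3 pop 2: in=0 → 0 (was ⊥); enqueue [0,1]
  #4 pop 0: in=0 → 0 (was ⊥); enqueue [2]
  #5 pop 1: in=0 → 0 (no change)
  #6 pop 2: in=0 → 0 (no change)

Fixpoint:
  val[0] = 0
  val[1] = 0
  val[2] = 0

yes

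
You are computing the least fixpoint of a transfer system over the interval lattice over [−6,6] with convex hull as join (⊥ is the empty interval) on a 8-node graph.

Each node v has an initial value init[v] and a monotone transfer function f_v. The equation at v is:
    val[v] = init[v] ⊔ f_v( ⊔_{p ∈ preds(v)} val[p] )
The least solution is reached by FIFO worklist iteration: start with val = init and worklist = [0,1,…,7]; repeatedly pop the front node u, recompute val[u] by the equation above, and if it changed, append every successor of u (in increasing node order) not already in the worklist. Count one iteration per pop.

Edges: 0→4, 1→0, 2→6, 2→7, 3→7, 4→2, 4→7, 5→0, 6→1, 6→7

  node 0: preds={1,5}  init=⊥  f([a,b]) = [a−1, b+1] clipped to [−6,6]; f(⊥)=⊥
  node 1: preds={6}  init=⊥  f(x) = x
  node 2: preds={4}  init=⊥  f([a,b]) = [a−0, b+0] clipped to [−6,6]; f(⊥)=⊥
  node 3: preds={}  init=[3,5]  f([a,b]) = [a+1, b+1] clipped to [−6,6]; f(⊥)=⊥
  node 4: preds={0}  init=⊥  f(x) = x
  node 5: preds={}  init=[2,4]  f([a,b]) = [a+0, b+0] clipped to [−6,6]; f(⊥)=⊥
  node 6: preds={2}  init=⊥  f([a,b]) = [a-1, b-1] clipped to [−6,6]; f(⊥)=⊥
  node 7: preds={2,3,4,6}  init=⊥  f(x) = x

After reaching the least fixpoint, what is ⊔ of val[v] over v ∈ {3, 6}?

Iteration log — 38 steps:
  step 1. node 0  ⊔preds=[2,4]  new=[1,5]  old=⊥  +wl: 
  step 2. node 1  ⊔preds=⊥  new=⊥  stable
  step 3. node 2  ⊔preds=⊥  new=⊥  stable
  step 4. node 3  ⊔preds=⊥  new=[3,5]  stable
  step 5. node 4  ⊔preds=[1,5]  new=[1,5]  old=⊥  +wl: 2
  step 6. node 5  ⊔preds=⊥  new=[2,4]  stable
  step 7. node 6  ⊔preds=⊥  new=⊥  stable
  step 8. node 7  ⊔preds=[1,5]  new=[1,5]  old=⊥  +wl: 
  step 9. node 2  ⊔preds=[1,5]  new=[1,5]  old=⊥  +wl: 6,7
  step 10. node 6  ⊔preds=[1,5]  new=[0,4]  old=⊥  +wl: 1
  step 11. node 7  ⊔preds=[0,5]  new=[0,5]  old=[1,5]  +wl: 
  step 12. node 1  ⊔preds=[0,4]  new=[0,4]  old=⊥  +wl: 0
  step 13. node 0  ⊔preds=[0,4]  new=[-1,5]  old=[1,5]  +wl: 4
  step 14. node 4  ⊔preds=[-1,5]  new=[-1,5]  old=[1,5]  +wl: 2,7
  step 15. node 2  ⊔preds=[-1,5]  new=[-1,5]  old=[1,5]  +wl: 6
  step 16. node 7  ⊔preds=[-1,5]  new=[-1,5]  old=[0,5]  +wl: 
  step 17. node 6  ⊔preds=[-1,5]  new=[-2,4]  old=[0,4]  +wl: 1,7
  step 18. node 1  ⊔preds=[-2,4]  new=[-2,4]  old=[0,4]  +wl: 0
  step 19. node 7  ⊔preds=[-2,5]  new=[-2,5]  old=[-1,5]  +wl: 
  step 20. node 0  ⊔preds=[-2,4]  new=[-3,5]  old=[-1,5]  +wl: 4
  step 21. node 4  ⊔preds=[-3,5]  new=[-3,5]  old=[-1,5]  +wl: 2,7
  step 22. node 2  ⊔preds=[-3,5]  new=[-3,5]  old=[-1,5]  +wl: 6
  step 23. node 7  ⊔preds=[-3,5]  new=[-3,5]  old=[-2,5]  +wl: 
  step 24. node 6  ⊔preds=[-3,5]  new=[-4,4]  old=[-2,4]  +wl: 1,7
  step 25. node 1  ⊔preds=[-4,4]  new=[-4,4]  old=[-2,4]  +wl: 0
  step 26. node 7  ⊔preds=[-4,5]  new=[-4,5]  old=[-3,5]  +wl: 
  step 27. node 0  ⊔preds=[-4,4]  new=[-5,5]  old=[-3,5]  +wl: 4
  step 28. node 4  ⊔preds=[-5,5]  new=[-5,5]  old=[-3,5]  +wl: 2,7
  step 29. node 2  ⊔preds=[-5,5]  new=[-5,5]  old=[-3,5]  +wl: 6
  step 30. node 7  ⊔preds=[-5,5]  new=[-5,5]  old=[-4,5]  +wl: 
  step 31. node 6  ⊔preds=[-5,5]  new=[-6,4]  old=[-4,4]  +wl: 1,7
  step 32. node 1  ⊔preds=[-6,4]  new=[-6,4]  old=[-4,4]  +wl: 0
  step 33. node 7  ⊔preds=[-6,5]  new=[-6,5]  old=[-5,5]  +wl: 
  step 34. node 0  ⊔preds=[-6,4]  new=[-6,5]  old=[-5,5]  +wl: 4
  step 35. node 4  ⊔preds=[-6,5]  new=[-6,5]  old=[-5,5]  +wl: 2,7
  step 36. node 2  ⊔preds=[-6,5]  new=[-6,5]  old=[-5,5]  +wl: 6
  step 37. node 7  ⊔preds=[-6,5]  new=[-6,5]  stable
  step 38. node 6  ⊔preds=[-6,5]  new=[-6,4]  stable

Least fixpoint reached:
  node 0: [-6,5]
  node 1: [-6,4]
  node 2: [-6,5]
  node 3: [3,5]
  node 4: [-6,5]
  node 5: [2,4]
  node 6: [-6,4]
  node 7: [-6,5]

[-6,5]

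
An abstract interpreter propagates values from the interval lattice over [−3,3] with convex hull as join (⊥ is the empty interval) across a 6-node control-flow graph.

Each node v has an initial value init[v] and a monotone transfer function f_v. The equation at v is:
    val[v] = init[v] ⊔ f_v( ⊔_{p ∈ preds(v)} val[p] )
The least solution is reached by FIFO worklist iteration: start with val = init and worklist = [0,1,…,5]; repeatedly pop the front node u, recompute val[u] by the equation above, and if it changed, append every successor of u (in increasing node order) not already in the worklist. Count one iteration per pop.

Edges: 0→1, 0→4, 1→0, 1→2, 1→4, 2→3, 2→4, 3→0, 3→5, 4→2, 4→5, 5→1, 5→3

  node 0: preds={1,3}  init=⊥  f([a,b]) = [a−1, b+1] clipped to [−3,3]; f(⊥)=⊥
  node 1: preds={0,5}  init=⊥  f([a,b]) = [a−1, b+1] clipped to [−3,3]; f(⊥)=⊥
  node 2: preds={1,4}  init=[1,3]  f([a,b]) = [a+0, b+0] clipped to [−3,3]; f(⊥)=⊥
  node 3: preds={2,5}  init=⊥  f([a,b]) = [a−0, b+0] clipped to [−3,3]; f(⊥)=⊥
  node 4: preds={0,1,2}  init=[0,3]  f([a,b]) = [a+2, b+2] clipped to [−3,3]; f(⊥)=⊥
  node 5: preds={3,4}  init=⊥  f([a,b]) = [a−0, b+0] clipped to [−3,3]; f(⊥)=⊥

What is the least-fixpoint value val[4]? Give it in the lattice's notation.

[-1,3]

Trace (25 dequeues):
  [1] u=0 | in ⊥ | out ⊥ | ==
  [2] u=1 | in ⊥ | out ⊥ | ==
  [3] u=2 | in [0,3] | out [0,3] | prev [1,3] | push {}
  [4] u=3 | in [0,3] | out [0,3] | prev ⊥ | push {0}
  [5] u=4 | in [0,3] | out [0,3] | ==
  [6] u=5 | in [0,3] | out [0,3] | prev ⊥ | push {1,3}
  [7] u=0 | in [0,3] | out [-1,3] | prev ⊥ | push {4}
  [8] u=1 | in [-1,3] | out [-2,3] | prev ⊥ | push {0,2}
  [9] u=3 | in [0,3] | out [0,3] | ==
  [10] u=4 | in [-2,3] | out [0,3] | ==
  [11] u=0 | in [-2,3] | out [-3,3] | prev [-1,3] | push {1,4}
  [12] u=2 | in [-2,3] | out [-2,3] | prev [0,3] | push {3}
  [13] u=1 | in [-3,3] | out [-3,3] | prev [-2,3] | push {0,2}
  [14] u=4 | in [-3,3] | out [-1,3] | prev [0,3] | push {5}
  [15] u=3 | in [-2,3] | out [-2,3] | prev [0,3] | push {}
  [16] u=0 | in [-3,3] | out [-3,3] | ==
  [17] u=2 | in [-3,3] | out [-3,3] | prev [-2,3] | push {3,4}
  [18] u=5 | in [-2,3] | out [-2,3] | prev [0,3] | push {1}
  [19] u=3 | in [-3,3] | out [-3,3] | prev [-2,3] | push {0,5}
  [20] u=4 | in [-3,3] | out [-1,3] | ==
  [21] u=1 | in [-3,3] | out [-3,3] | ==
  [22] u=0 | in [-3,3] | out [-3,3] | ==
  [23] u=5 | in [-3,3] | out [-3,3] | prev [-2,3] | push {1,3}
  [24] u=1 | in [-3,3] | out [-3,3] | ==
  [25] u=3 | in [-3,3] | out [-3,3] | ==

Converged values:
  [0] [-3,3]
  [1] [-3,3]
  [2] [-3,3]
  [3] [-3,3]
  [4] [-1,3]
  [5] [-3,3]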